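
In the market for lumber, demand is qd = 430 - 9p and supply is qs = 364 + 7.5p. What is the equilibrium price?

p* = 4

Set qd = qs: 430 - 9p = 364 + 7.5p.
66 = 16.5p, so p* = 4.
q* = 430 − 9(4) = 394.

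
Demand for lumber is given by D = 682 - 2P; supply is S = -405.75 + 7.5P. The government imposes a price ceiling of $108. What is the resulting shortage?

Equilibrium price would be P* = 114.5, so the ceiling at 108 binds.
At P = 108: D = 682 − 2(108) = 466, S = -405.75 + 7.5(108) = 404.25.
Shortage = 466 − 404.25 = 61.75.

Shortage = 61.75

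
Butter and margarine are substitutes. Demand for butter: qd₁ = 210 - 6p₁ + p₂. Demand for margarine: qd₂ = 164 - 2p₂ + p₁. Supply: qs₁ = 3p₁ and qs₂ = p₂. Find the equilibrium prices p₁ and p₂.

Market 1: 210 - 6p₁ + p₂ = 3p₁ → 9p₁ - p₂ = 210.
Market 2: 3p₂ - p₁ = 164.
Eliminating p₂: 3×(1) + 1×(2) gives 26p₁ = 794, so p₁ = 397/13.
Back-substitute into (2): p₂ = (164 + 1×397/13) / 3 = 843/13.

p₁ = 397/13, p₂ = 843/13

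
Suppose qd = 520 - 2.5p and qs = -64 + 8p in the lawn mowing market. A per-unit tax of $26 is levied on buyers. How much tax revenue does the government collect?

Pre-tax equilibrium: p* = 1168/21, q* = 8000/21.
Tax on buyers shifts demand to qd = 520 − 2.5(p + 26) = 455 - 2.5p.
455 - 2.5p = -64 + 8p gives seller price ps = 346/7; buyers pay pb = 346/7 + 26 = 528/7.
New quantity: q = 520 − 2.5(528/7) = 2320/7.
Revenue = 26 × 2320/7 = 60320/7.

Tax revenue = 60320/7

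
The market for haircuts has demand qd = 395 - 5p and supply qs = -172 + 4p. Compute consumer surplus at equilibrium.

Consumer surplus = 640

Equilibrium: 395 - 5p = -172 + 4p gives p* = 63, q* = 80.
Demand choke price (qd = 0): p = 79.
CS = ½(79 − 63)(80) = 640.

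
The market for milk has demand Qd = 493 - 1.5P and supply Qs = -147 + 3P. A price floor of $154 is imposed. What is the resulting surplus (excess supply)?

Equilibrium price would be P* = 1280/9, so the floor at 154 binds.
At P = 154: Qd = 262, Qs = 315.
Surplus = 315 − 262 = 53.

Surplus = 53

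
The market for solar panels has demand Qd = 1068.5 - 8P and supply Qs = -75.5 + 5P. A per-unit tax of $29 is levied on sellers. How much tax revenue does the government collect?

Tax revenue = 207553/26

Pre-tax equilibrium: P* = 88, Q* = 364.5.
Tax on sellers shifts supply to Qs = -75.5 + 5(P − 29) = -220.5 + 5P.
1068.5 - 8P = -220.5 + 5P gives buyer price Pb = 1289/13; sellers receive Ps = 1289/13 − 29 = 912/13.
New quantity: Q = 1068.5 − 8(1289/13) = 7157/26.
Revenue = 29 × 7157/26 = 207553/26.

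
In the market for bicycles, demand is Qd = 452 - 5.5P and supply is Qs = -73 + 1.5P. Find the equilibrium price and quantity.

P* = 75, Q* = 39.5

Set Qd = Qs: 452 - 5.5P = -73 + 1.5P.
525 = 7P, so P* = 75.
Q* = 452 − 5.5(75) = 39.5.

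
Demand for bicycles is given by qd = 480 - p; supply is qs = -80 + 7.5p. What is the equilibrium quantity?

Set qd = qs: 480 - p = -80 + 7.5p.
560 = 8.5p, so p* = 1120/17.
q* = 480 − 1(1120/17) = 7040/17.

q* = 7040/17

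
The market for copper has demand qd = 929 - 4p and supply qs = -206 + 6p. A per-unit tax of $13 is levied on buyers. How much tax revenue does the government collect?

Tax revenue = 5769.4

Pre-tax equilibrium: p* = 113.5, q* = 475.
Tax on buyers shifts demand to qd = 929 − 4(p + 13) = 877 - 4p.
877 - 4p = -206 + 6p gives seller price ps = 108.3; buyers pay pb = 108.3 + 13 = 121.3.
New quantity: q = 929 − 4(121.3) = 443.8.
Revenue = 13 × 443.8 = 5769.4.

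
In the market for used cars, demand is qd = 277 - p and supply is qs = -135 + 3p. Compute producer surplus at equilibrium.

Producer surplus = 5046

Equilibrium: 277 - p = -135 + 3p gives p* = 103, q* = 174.
Supply starts at p = 45 (where qs = 0).
PS = ½(103 − 45)(174) = 5046.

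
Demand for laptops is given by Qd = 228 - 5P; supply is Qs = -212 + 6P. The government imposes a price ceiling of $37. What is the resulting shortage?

Shortage = 33

Equilibrium price would be P* = 40, so the ceiling at 37 binds.
At P = 37: Qd = 228 − 5(37) = 43, Qs = -212 + 6(37) = 10.
Shortage = 43 − 10 = 33.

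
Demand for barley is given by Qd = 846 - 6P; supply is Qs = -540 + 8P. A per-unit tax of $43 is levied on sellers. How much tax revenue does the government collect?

Tax revenue = 31476/7

Pre-tax equilibrium: P* = 99, Q* = 252.
Tax on sellers shifts supply to Qs = -540 + 8(P − 43) = -884 + 8P.
846 - 6P = -884 + 8P gives buyer price Pb = 865/7; sellers receive Ps = 865/7 − 43 = 564/7.
New quantity: Q = 846 − 6(865/7) = 732/7.
Revenue = 43 × 732/7 = 31476/7.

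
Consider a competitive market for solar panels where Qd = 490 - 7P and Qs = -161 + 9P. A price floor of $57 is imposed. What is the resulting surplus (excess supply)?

Surplus = 261

Equilibrium price would be P* = 40.6875, so the floor at 57 binds.
At P = 57: Qd = 91, Qs = 352.
Surplus = 352 − 91 = 261.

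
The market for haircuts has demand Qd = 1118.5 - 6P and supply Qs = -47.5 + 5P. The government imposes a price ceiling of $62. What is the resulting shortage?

Equilibrium price would be P* = 106, so the ceiling at 62 binds.
At P = 62: Qd = 1118.5 − 6(62) = 746.5, Qs = -47.5 + 5(62) = 262.5.
Shortage = 746.5 − 262.5 = 484.

Shortage = 484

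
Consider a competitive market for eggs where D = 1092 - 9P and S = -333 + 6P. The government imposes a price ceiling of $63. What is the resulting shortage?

Shortage = 480

Equilibrium price would be P* = 95, so the ceiling at 63 binds.
At P = 63: D = 1092 − 9(63) = 525, S = -333 + 6(63) = 45.
Shortage = 525 − 45 = 480.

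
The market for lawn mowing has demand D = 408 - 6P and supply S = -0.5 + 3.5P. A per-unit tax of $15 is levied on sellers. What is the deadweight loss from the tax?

Deadweight loss = 4725/19

Pre-tax equilibrium: P* = 43, Q* = 150.
Tax on sellers shifts supply to S = -0.5 + 3.5(P − 15) = -53 + 3.5P.
408 - 6P = -53 + 3.5P gives buyer price Pb = 922/19; sellers receive Ps = 922/19 − 15 = 637/19.
New quantity: Q = 408 − 6(922/19) = 2220/19.
DWL = ½ × 15 × (150 − 2220/19) = 4725/19.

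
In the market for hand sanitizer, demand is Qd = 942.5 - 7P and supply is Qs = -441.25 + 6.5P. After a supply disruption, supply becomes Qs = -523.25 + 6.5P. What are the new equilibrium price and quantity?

P' = 5863/54, Q' = 4927/27

Original equilibrium: P* = 102.5, Q* = 225.
New equilibrium: 942.5 - 7P = -523.25 + 6.5P, so 1465.75 = 13.5P and P' = 5863/54; Q' = 942.5 − 7(5863/54) = 4927/27.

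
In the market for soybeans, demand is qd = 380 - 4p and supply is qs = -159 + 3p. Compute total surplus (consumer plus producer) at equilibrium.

Equilibrium: 380 - 4p = -159 + 3p gives p* = 77, q* = 72.
Demand choke price: p = 95; supply starts at p = 53.
CS = ½(95 − 77)(72) = 648; PS = ½(77 − 53)(72) = 864.

Total surplus = 1512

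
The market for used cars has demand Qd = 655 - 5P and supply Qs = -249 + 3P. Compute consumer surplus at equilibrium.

Consumer surplus = 810

Equilibrium: 655 - 5P = -249 + 3P gives P* = 113, Q* = 90.
Demand choke price (Qd = 0): P = 131.
CS = ½(131 − 113)(90) = 810.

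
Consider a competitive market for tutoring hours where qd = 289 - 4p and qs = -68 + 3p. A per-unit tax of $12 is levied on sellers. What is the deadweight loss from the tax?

Pre-tax equilibrium: p* = 51, q* = 85.
Tax on sellers shifts supply to qs = -68 + 3(p − 12) = -104 + 3p.
289 - 4p = -104 + 3p gives buyer price pb = 393/7; sellers receive ps = 393/7 − 12 = 309/7.
New quantity: q = 289 − 4(393/7) = 451/7.
DWL = ½ × 12 × (85 − 451/7) = 864/7.

Deadweight loss = 864/7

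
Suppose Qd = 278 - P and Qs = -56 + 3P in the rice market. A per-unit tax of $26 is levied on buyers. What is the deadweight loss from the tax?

Deadweight loss = 253.5

Pre-tax equilibrium: P* = 83.5, Q* = 194.5.
Tax on buyers shifts demand to Qd = 278 − 1(P + 26) = 252 - P.
252 - P = -56 + 3P gives seller price Ps = 77; buyers pay Pb = 77 + 26 = 103.
New quantity: Q = 278 − 1(103) = 175.
DWL = ½ × 26 × (194.5 − 175) = 253.5.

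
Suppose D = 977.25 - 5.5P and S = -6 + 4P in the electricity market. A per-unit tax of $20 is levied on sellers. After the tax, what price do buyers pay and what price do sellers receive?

Pre-tax equilibrium: P* = 103.5, Q* = 408.
Tax on sellers shifts supply to S = -6 + 4(P − 20) = -86 + 4P.
977.25 - 5.5P = -86 + 4P gives buyer price Pb = 4253/38; sellers receive Ps = 4253/38 − 20 = 3493/38.
New quantity: Q = 977.25 − 5.5(4253/38) = 6872/19.

Buyers pay 4253/38, sellers receive 3493/38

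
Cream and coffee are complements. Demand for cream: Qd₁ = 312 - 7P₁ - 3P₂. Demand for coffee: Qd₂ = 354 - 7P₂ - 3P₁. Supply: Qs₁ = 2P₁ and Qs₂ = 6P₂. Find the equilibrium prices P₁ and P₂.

P₁ = 499/18, P₂ = 125/6

Market 1: 312 - 7P₁ - 3P₂ = 2P₁ → 9P₁ + 3P₂ = 312.
Market 2: 13P₂ + 3P₁ = 354.
Eliminating P₂: 13×(1) − 3×(2) gives 108P₁ = 2994, so P₁ = 499/18.
Back-substitute into (2): P₂ = (354 − 3×499/18) / 13 = 125/6.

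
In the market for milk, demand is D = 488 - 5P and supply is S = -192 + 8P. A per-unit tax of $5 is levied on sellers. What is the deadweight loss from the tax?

Pre-tax equilibrium: P* = 680/13, Q* = 2944/13.
Tax on sellers shifts supply to S = -192 + 8(P − 5) = -232 + 8P.
488 - 5P = -232 + 8P gives buyer price Pb = 720/13; sellers receive Ps = 720/13 − 5 = 655/13.
New quantity: Q = 488 − 5(720/13) = 2744/13.
DWL = ½ × 5 × (2944/13 − 2744/13) = 500/13.

Deadweight loss = 500/13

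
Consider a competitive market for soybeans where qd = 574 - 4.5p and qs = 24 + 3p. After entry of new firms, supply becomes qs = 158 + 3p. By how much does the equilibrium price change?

Δp = -268/15

Original equilibrium: p* = 220/3, q* = 244.
New equilibrium: 574 - 4.5p = 158 + 3p, so 416 = 7.5p and p' = 832/15; q' = 574 − 4.5(832/15) = 324.4.
Change in price: 832/15 − 220/3 = -268/15.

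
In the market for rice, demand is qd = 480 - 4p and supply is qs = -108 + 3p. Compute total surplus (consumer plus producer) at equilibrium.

Equilibrium: 480 - 4p = -108 + 3p gives p* = 84, q* = 144.
Demand choke price: p = 120; supply starts at p = 36.
CS = ½(120 − 84)(144) = 2592; PS = ½(84 − 36)(144) = 3456.

Total surplus = 6048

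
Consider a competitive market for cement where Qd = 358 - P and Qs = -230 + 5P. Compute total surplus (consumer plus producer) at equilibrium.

Total surplus = 40560

Equilibrium: 358 - P = -230 + 5P gives P* = 98, Q* = 260.
Demand choke price: P = 358; supply starts at P = 46.
CS = ½(358 − 98)(260) = 33800; PS = ½(98 − 46)(260) = 6760.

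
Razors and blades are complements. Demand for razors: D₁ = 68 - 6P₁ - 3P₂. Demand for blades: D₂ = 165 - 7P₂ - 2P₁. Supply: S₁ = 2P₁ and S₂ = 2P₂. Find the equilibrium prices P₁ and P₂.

Market 1: 68 - 6P₁ - 3P₂ = 2P₁ → 8P₁ + 3P₂ = 68.
Market 2: 9P₂ + 2P₁ = 165.
Eliminating P₂: 9×(1) − 3×(2) gives 66P₁ = 117, so P₁ = 39/22.
Back-substitute into (2): P₂ = (165 − 2×39/22) / 9 = 592/33.

P₁ = 39/22, P₂ = 592/33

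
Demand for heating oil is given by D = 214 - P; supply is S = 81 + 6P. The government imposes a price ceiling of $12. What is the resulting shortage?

Shortage = 49

Equilibrium price would be P* = 19, so the ceiling at 12 binds.
At P = 12: D = 214 − 1(12) = 202, S = 81 + 6(12) = 153.
Shortage = 202 − 153 = 49.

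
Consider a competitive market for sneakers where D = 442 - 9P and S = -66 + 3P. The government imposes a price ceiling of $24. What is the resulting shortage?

Shortage = 220

Equilibrium price would be P* = 127/3, so the ceiling at 24 binds.
At P = 24: D = 442 − 9(24) = 226, S = -66 + 3(24) = 6.
Shortage = 226 − 6 = 220.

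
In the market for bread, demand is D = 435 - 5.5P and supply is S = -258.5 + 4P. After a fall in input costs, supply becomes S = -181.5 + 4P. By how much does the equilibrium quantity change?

ΔQ = 847/19

Original equilibrium: P* = 73, Q* = 33.5.
New equilibrium: 435 - 5.5P = -181.5 + 4P, so 616.5 = 9.5P and P' = 1233/19; Q' = 435 − 5.5(1233/19) = 2967/38.
Change in quantity: 2967/38 − 33.5 = 847/19.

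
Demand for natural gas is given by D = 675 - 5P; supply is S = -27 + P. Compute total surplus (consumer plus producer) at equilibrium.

Total surplus = 4860

Equilibrium: 675 - 5P = -27 + P gives P* = 117, Q* = 90.
Demand choke price: P = 135; supply starts at P = 27.
CS = ½(135 − 117)(90) = 810; PS = ½(117 − 27)(90) = 4050.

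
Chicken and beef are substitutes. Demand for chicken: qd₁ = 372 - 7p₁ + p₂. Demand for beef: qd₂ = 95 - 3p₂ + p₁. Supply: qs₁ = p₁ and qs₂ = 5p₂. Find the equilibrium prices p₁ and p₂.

Market 1: 372 - 7p₁ + p₂ = p₁ → 8p₁ - p₂ = 372.
Market 2: 8p₂ - p₁ = 95.
Eliminating p₂: 8×(1) + 1×(2) gives 63p₁ = 3071, so p₁ = 3071/63.
Back-substitute into (2): p₂ = (95 + 1×3071/63) / 8 = 1132/63.

p₁ = 3071/63, p₂ = 1132/63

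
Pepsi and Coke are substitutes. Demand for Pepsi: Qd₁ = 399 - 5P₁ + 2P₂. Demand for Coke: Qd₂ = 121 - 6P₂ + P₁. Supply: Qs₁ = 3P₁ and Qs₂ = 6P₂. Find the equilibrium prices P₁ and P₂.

P₁ = 2515/47, P₂ = 1367/94

Market 1: 399 - 5P₁ + 2P₂ = 3P₁ → 8P₁ - 2P₂ = 399.
Market 2: 12P₂ - P₁ = 121.
Eliminating P₂: 12×(1) + 2×(2) gives 94P₁ = 5030, so P₁ = 2515/47.
Back-substitute into (2): P₂ = (121 + 1×2515/47) / 12 = 1367/94.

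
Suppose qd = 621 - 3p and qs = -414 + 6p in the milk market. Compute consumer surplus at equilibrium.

Equilibrium: 621 - 3p = -414 + 6p gives p* = 115, q* = 276.
Demand choke price (qd = 0): p = 207.
CS = ½(207 − 115)(276) = 12696.

Consumer surplus = 12696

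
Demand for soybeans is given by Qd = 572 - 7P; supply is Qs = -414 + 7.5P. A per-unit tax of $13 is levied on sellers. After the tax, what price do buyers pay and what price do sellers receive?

Pre-tax equilibrium: P* = 68, Q* = 96.
Tax on sellers shifts supply to Qs = -414 + 7.5(P − 13) = -511.5 + 7.5P.
572 - 7P = -511.5 + 7.5P gives buyer price Pb = 2167/29; sellers receive Ps = 2167/29 − 13 = 1790/29.
New quantity: Q = 572 − 7(2167/29) = 1419/29.

Buyers pay 2167/29, sellers receive 1790/29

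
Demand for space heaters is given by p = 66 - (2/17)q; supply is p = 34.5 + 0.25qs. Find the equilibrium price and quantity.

p* = 55.92, q* = 85.68

Set the two price expressions equal: 66 - (2/17)q = 34.5 + 0.25q.
31.5 = (25/68)q, so q* = 85.68.
p* = 66 − (2/17)(85.68) = 55.92.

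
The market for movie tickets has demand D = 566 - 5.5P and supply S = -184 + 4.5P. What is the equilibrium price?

Set D = S: 566 - 5.5P = -184 + 4.5P.
750 = 10P, so P* = 75.
Q* = 566 − 5.5(75) = 153.5.

P* = 75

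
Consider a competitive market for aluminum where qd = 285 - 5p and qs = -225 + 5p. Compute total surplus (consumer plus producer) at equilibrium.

Equilibrium: 285 - 5p = -225 + 5p gives p* = 51, q* = 30.
Demand choke price: p = 57; supply starts at p = 45.
CS = ½(57 − 51)(30) = 90; PS = ½(51 − 45)(30) = 90.

Total surplus = 180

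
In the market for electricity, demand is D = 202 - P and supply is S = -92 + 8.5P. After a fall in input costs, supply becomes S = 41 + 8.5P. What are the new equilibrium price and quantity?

Original equilibrium: P* = 588/19, Q* = 3250/19.
New equilibrium: 202 - P = 41 + 8.5P, so 161 = 9.5P and P' = 322/19; Q' = 202 − 1(322/19) = 3516/19.

P' = 322/19, Q' = 3516/19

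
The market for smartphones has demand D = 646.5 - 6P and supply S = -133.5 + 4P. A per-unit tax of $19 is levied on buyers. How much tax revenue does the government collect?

Pre-tax equilibrium: P* = 78, Q* = 178.5.
Tax on buyers shifts demand to D = 646.5 − 6(P + 19) = 532.5 - 6P.
532.5 - 6P = -133.5 + 4P gives seller price Ps = 66.6; buyers pay Pb = 66.6 + 19 = 85.6.
New quantity: Q = 646.5 − 6(85.6) = 132.9.
Revenue = 19 × 132.9 = 2525.1.

Tax revenue = 2525.1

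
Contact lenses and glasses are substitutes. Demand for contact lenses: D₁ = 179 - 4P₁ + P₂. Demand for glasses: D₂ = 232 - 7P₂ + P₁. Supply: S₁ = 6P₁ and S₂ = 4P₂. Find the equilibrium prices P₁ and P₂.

P₁ = 2201/109, P₂ = 2499/109

Market 1: 179 - 4P₁ + P₂ = 6P₁ → 10P₁ - P₂ = 179.
Market 2: 11P₂ - P₁ = 232.
Eliminating P₂: 11×(1) + 1×(2) gives 109P₁ = 2201, so P₁ = 2201/109.
Back-substitute into (2): P₂ = (232 + 1×2201/109) / 11 = 2499/109.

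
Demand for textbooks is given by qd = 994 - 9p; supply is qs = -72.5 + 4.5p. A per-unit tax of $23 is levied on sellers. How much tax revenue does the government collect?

Tax revenue = 4922

Pre-tax equilibrium: p* = 79, q* = 283.
Tax on sellers shifts supply to qs = -72.5 + 4.5(p − 23) = -176 + 4.5p.
994 - 9p = -176 + 4.5p gives buyer price pb = 260/3; sellers receive ps = 260/3 − 23 = 191/3.
New quantity: q = 994 − 9(260/3) = 214.
Revenue = 23 × 214 = 4922.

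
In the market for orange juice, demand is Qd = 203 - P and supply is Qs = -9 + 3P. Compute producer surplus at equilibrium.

Producer surplus = 3750

Equilibrium: 203 - P = -9 + 3P gives P* = 53, Q* = 150.
Supply starts at P = 3 (where Qs = 0).
PS = ½(53 − 3)(150) = 3750.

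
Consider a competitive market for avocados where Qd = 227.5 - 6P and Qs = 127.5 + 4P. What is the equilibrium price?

Set Qd = Qs: 227.5 - 6P = 127.5 + 4P.
100 = 10P, so P* = 10.
Q* = 227.5 − 6(10) = 167.5.

P* = 10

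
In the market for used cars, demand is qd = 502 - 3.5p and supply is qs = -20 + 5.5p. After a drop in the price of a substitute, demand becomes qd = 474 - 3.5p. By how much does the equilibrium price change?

Δp = -28/9

Original equilibrium: p* = 58, q* = 299.
New equilibrium: 474 - 3.5p = -20 + 5.5p, so 494 = 9p and p' = 494/9; q' = 474 − 3.5(494/9) = 2537/9.
Change in price: 494/9 − 58 = -28/9.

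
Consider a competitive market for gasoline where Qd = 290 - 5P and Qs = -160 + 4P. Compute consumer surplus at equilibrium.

Consumer surplus = 160

Equilibrium: 290 - 5P = -160 + 4P gives P* = 50, Q* = 40.
Demand choke price (Qd = 0): P = 58.
CS = ½(58 − 50)(40) = 160.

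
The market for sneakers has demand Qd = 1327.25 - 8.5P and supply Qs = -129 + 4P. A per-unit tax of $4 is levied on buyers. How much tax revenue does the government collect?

Tax revenue = 1304.48

Pre-tax equilibrium: P* = 116.5, Q* = 337.
Tax on buyers shifts demand to Qd = 1327.25 − 8.5(P + 4) = 1293.25 - 8.5P.
1293.25 - 8.5P = -129 + 4P gives seller price Ps = 113.78; buyers pay Pb = 113.78 + 4 = 117.78.
New quantity: Q = 1327.25 − 8.5(117.78) = 326.12.
Revenue = 4 × 326.12 = 1304.48.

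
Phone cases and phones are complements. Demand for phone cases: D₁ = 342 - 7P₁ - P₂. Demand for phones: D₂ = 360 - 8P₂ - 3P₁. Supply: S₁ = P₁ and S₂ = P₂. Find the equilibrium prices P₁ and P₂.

P₁ = 906/23, P₂ = 618/23

Market 1: 342 - 7P₁ - P₂ = P₁ → 8P₁ + P₂ = 342.
Market 2: 9P₂ + 3P₁ = 360.
Eliminating P₂: 9×(1) − 1×(2) gives 69P₁ = 2718, so P₁ = 906/23.
Back-substitute into (2): P₂ = (360 − 3×906/23) / 9 = 618/23.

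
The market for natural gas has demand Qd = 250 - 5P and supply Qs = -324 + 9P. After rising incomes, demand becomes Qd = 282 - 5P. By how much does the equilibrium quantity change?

ΔQ = 144/7

Original equilibrium: P* = 41, Q* = 45.
New equilibrium: 282 - 5P = -324 + 9P, so 606 = 14P and P' = 303/7; Q' = 282 − 5(303/7) = 459/7.
Change in quantity: 459/7 − 45 = 144/7.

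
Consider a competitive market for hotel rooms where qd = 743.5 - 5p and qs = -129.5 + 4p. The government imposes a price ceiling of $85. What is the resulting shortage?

Equilibrium price would be p* = 97, so the ceiling at 85 binds.
At p = 85: qd = 743.5 − 5(85) = 318.5, qs = -129.5 + 4(85) = 210.5.
Shortage = 318.5 − 210.5 = 108.

Shortage = 108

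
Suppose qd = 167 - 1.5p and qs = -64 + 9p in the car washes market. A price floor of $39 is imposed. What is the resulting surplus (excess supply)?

Surplus = 178.5

Equilibrium price would be p* = 22, so the floor at 39 binds.
At p = 39: qd = 108.5, qs = 287.
Surplus = 287 − 108.5 = 178.5.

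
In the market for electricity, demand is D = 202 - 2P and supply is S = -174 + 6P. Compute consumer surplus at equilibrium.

Consumer surplus = 2916

Equilibrium: 202 - 2P = -174 + 6P gives P* = 47, Q* = 108.
Demand choke price (D = 0): P = 101.
CS = ½(101 − 47)(108) = 2916.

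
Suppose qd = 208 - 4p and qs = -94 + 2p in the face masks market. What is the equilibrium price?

Set qd = qs: 208 - 4p = -94 + 2p.
302 = 6p, so p* = 151/3.
q* = 208 − 4(151/3) = 20/3.

p* = 151/3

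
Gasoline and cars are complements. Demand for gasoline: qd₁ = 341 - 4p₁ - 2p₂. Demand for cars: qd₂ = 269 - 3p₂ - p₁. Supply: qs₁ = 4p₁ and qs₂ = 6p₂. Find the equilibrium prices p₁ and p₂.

p₁ = 2531/70, p₂ = 1811/70

Market 1: 341 - 4p₁ - 2p₂ = 4p₁ → 8p₁ + 2p₂ = 341.
Market 2: 9p₂ + p₁ = 269.
Eliminating p₂: 9×(1) − 2×(2) gives 70p₁ = 2531, so p₁ = 2531/70.
Back-substitute into (2): p₂ = (269 − 1×2531/70) / 9 = 1811/70.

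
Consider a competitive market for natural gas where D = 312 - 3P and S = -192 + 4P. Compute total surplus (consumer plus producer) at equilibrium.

Total surplus = 2688

Equilibrium: 312 - 3P = -192 + 4P gives P* = 72, Q* = 96.
Demand choke price: P = 104; supply starts at P = 48.
CS = ½(104 − 72)(96) = 1536; PS = ½(72 − 48)(96) = 1152.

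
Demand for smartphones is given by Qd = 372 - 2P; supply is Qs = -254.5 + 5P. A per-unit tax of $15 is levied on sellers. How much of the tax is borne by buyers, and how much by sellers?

Pre-tax equilibrium: P* = 89.5, Q* = 193.
Tax on sellers shifts supply to Qs = -254.5 + 5(P − 15) = -329.5 + 5P.
372 - 2P = -329.5 + 5P gives buyer price Pb = 1403/14; sellers receive Ps = 1403/14 − 15 = 1193/14.
New quantity: Q = 372 − 2(1403/14) = 1201/7.
Buyer burden = 1403/14 − 89.5 = 75/7; seller burden = 89.5 − 1193/14 = 30/7.

Buyers bear 75/7, sellers bear 30/7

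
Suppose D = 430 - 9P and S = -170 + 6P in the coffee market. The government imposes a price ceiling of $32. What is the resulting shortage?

Equilibrium price would be P* = 40, so the ceiling at 32 binds.
At P = 32: D = 430 − 9(32) = 142, S = -170 + 6(32) = 22.
Shortage = 142 − 22 = 120.

Shortage = 120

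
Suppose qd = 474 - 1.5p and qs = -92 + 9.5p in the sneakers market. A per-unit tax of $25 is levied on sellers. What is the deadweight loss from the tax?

Pre-tax equilibrium: p* = 566/11, q* = 4365/11.
Tax on sellers shifts supply to qs = -92 + 9.5(p − 25) = -329.5 + 9.5p.
474 - 1.5p = -329.5 + 9.5p gives buyer price pb = 1607/22; sellers receive ps = 1607/22 − 25 = 1057/22.
New quantity: q = 474 − 1.5(1607/22) = 16035/44.
DWL = ½ × 25 × (4365/11 − 16035/44) = 35625/88.

Deadweight loss = 35625/88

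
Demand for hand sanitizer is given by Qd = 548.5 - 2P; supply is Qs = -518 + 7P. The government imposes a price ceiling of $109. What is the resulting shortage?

Shortage = 85.5

Equilibrium price would be P* = 118.5, so the ceiling at 109 binds.
At P = 109: Qd = 548.5 − 2(109) = 330.5, Qs = -518 + 7(109) = 245.
Shortage = 330.5 − 245 = 85.5.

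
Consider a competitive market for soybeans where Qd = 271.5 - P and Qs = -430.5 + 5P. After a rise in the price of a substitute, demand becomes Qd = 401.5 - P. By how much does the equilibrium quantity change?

Original equilibrium: P* = 117, Q* = 154.5.
New equilibrium: 401.5 - P = -430.5 + 5P, so 832 = 6P and P' = 416/3; Q' = 401.5 − 1(416/3) = 1577/6.
Change in quantity: 1577/6 − 154.5 = 325/3.

ΔQ = 325/3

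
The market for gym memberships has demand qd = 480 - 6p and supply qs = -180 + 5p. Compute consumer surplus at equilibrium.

Equilibrium: 480 - 6p = -180 + 5p gives p* = 60, q* = 120.
Demand choke price (qd = 0): p = 80.
CS = ½(80 − 60)(120) = 1200.

Consumer surplus = 1200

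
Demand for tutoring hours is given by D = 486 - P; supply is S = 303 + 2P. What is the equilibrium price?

P* = 61

Set D = S: 486 - P = 303 + 2P.
183 = 3P, so P* = 61.
Q* = 486 − 1(61) = 425.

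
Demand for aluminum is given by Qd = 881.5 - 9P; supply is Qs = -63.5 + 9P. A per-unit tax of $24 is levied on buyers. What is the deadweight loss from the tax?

Deadweight loss = 1296

Pre-tax equilibrium: P* = 52.5, Q* = 409.
Tax on buyers shifts demand to Qd = 881.5 − 9(P + 24) = 665.5 - 9P.
665.5 - 9P = -63.5 + 9P gives seller price Ps = 40.5; buyers pay Pb = 40.5 + 24 = 64.5.
New quantity: Q = 881.5 − 9(64.5) = 301.
DWL = ½ × 24 × (409 − 301) = 1296.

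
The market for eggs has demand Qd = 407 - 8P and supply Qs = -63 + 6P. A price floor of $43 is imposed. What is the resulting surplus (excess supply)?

Surplus = 132

Equilibrium price would be P* = 235/7, so the floor at 43 binds.
At P = 43: Qd = 63, Qs = 195.
Surplus = 195 − 63 = 132.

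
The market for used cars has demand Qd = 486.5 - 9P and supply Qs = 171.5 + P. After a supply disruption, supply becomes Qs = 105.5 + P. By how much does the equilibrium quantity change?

Original equilibrium: P* = 31.5, Q* = 203.
New equilibrium: 486.5 - 9P = 105.5 + P, so 381 = 10P and P' = 38.1; Q' = 486.5 − 9(38.1) = 143.6.
Change in quantity: 143.6 − 203 = -59.4.

ΔQ = -59.4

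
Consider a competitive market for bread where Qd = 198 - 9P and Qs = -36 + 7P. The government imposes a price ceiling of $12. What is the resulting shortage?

Shortage = 42

Equilibrium price would be P* = 14.625, so the ceiling at 12 binds.
At P = 12: Qd = 198 − 9(12) = 90, Qs = -36 + 7(12) = 48.
Shortage = 90 − 48 = 42.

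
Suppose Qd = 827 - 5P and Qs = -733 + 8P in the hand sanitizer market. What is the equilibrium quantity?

Q* = 227

Set Qd = Qs: 827 - 5P = -733 + 8P.
1560 = 13P, so P* = 120.
Q* = 827 − 5(120) = 227.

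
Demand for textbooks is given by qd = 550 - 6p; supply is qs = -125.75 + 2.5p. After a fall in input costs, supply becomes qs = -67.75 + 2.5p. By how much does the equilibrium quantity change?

Original equilibrium: p* = 79.5, q* = 73.
New equilibrium: 550 - 6p = -67.75 + 2.5p, so 617.75 = 8.5p and p' = 2471/34; q' = 550 − 6(2471/34) = 1937/17.
Change in quantity: 1937/17 − 73 = 696/17.

Δq = 696/17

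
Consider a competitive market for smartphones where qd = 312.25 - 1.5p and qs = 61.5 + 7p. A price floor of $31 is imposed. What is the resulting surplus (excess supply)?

Surplus = 12.75

Equilibrium price would be p* = 29.5, so the floor at 31 binds.
At p = 31: qd = 265.75, qs = 278.5.
Surplus = 278.5 − 265.75 = 12.75.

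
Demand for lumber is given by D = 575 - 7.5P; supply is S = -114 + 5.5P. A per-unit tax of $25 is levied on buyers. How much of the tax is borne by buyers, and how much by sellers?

Buyers bear 275/26, sellers bear 375/26

Pre-tax equilibrium: P* = 53, Q* = 177.5.
Tax on buyers shifts demand to D = 575 − 7.5(P + 25) = 387.5 - 7.5P.
387.5 - 7.5P = -114 + 5.5P gives seller price Ps = 1003/26; buyers pay Pb = 1003/26 + 25 = 1653/26.
New quantity: Q = 575 − 7.5(1653/26) = 5105/52.
Buyer burden = 1653/26 − 53 = 275/26; seller burden = 53 − 1003/26 = 375/26.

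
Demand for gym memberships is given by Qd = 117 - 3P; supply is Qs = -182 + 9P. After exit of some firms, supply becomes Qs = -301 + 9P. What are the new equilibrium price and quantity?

Original equilibrium: P* = 299/12, Q* = 42.25.
New equilibrium: 117 - 3P = -301 + 9P, so 418 = 12P and P' = 209/6; Q' = 117 − 3(209/6) = 12.5.

P' = 209/6, Q' = 12.5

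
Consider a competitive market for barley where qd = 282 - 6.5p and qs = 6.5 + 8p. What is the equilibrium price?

Set qd = qs: 282 - 6.5p = 6.5 + 8p.
275.5 = 14.5p, so p* = 19.
q* = 282 − 6.5(19) = 158.5.

p* = 19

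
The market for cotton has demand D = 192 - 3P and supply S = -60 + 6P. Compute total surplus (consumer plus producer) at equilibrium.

Equilibrium: 192 - 3P = -60 + 6P gives P* = 28, Q* = 108.
Demand choke price: P = 64; supply starts at P = 10.
CS = ½(64 − 28)(108) = 1944; PS = ½(28 − 10)(108) = 972.

Total surplus = 2916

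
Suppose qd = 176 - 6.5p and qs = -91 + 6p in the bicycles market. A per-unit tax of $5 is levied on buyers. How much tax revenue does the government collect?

Pre-tax equilibrium: p* = 21.36, q* = 37.16.
Tax on buyers shifts demand to qd = 176 − 6.5(p + 5) = 143.5 - 6.5p.
143.5 - 6.5p = -91 + 6p gives seller price ps = 18.76; buyers pay pb = 18.76 + 5 = 23.76.
New quantity: q = 176 − 6.5(23.76) = 21.56.
Revenue = 5 × 21.56 = 107.8.

Tax revenue = 107.8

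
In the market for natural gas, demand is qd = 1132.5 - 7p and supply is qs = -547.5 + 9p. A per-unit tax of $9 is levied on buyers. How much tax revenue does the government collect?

Pre-tax equilibrium: p* = 105, q* = 397.5.
Tax on buyers shifts demand to qd = 1132.5 − 7(p + 9) = 1069.5 - 7p.
1069.5 - 7p = -547.5 + 9p gives seller price ps = 101.0625; buyers pay pb = 101.0625 + 9 = 110.0625.
New quantity: q = 1132.5 − 7(110.0625) = 362.0625.
Revenue = 9 × 362.0625 = 3258.5625.

Tax revenue = 3258.5625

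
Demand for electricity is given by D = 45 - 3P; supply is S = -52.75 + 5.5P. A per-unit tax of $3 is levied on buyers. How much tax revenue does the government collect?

Pre-tax equilibrium: P* = 11.5, Q* = 10.5.
Tax on buyers shifts demand to D = 45 − 3(P + 3) = 36 - 3P.
36 - 3P = -52.75 + 5.5P gives seller price Ps = 355/34; buyers pay Pb = 355/34 + 3 = 457/34.
New quantity: Q = 45 − 3(457/34) = 159/34.
Revenue = 3 × 159/34 = 477/34.

Tax revenue = 477/34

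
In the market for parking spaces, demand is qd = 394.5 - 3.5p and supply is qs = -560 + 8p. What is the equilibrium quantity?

q* = 104

Set qd = qs: 394.5 - 3.5p = -560 + 8p.
954.5 = 11.5p, so p* = 83.
q* = 394.5 − 3.5(83) = 104.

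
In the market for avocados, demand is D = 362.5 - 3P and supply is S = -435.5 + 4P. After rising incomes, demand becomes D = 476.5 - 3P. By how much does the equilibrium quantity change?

Original equilibrium: P* = 114, Q* = 20.5.
New equilibrium: 476.5 - 3P = -435.5 + 4P, so 912 = 7P and P' = 912/7; Q' = 476.5 − 3(912/7) = 1199/14.
Change in quantity: 1199/14 − 20.5 = 456/7.

ΔQ = 456/7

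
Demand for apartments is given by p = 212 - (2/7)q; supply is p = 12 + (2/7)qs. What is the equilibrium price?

p* = 112

Set the two price expressions equal: 212 - (2/7)q = 12 + (2/7)q.
200 = (4/7)q, so q* = 350.
p* = 212 − (2/7)(350) = 112.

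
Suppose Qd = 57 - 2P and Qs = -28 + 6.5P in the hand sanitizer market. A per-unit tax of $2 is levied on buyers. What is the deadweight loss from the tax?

Deadweight loss = 52/17

Pre-tax equilibrium: P* = 10, Q* = 37.
Tax on buyers shifts demand to Qd = 57 − 2(P + 2) = 53 - 2P.
53 - 2P = -28 + 6.5P gives seller price Ps = 162/17; buyers pay Pb = 162/17 + 2 = 196/17.
New quantity: Q = 57 − 2(196/17) = 577/17.
DWL = ½ × 2 × (37 − 577/17) = 52/17.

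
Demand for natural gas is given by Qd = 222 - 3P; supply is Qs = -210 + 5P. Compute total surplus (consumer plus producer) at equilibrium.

Equilibrium: 222 - 3P = -210 + 5P gives P* = 54, Q* = 60.
Demand choke price: P = 74; supply starts at P = 42.
CS = ½(74 − 54)(60) = 600; PS = ½(54 − 42)(60) = 360.

Total surplus = 960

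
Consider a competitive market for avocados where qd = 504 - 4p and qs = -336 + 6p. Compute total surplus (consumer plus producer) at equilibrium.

Total surplus = 5880

Equilibrium: 504 - 4p = -336 + 6p gives p* = 84, q* = 168.
Demand choke price: p = 126; supply starts at p = 56.
CS = ½(126 − 84)(168) = 3528; PS = ½(84 − 56)(168) = 2352.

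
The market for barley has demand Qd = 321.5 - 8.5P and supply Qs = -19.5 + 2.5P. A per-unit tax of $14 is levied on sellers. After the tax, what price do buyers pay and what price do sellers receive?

Buyers pay 376/11, sellers receive 222/11

Pre-tax equilibrium: P* = 31, Q* = 58.
Tax on sellers shifts supply to Qs = -19.5 + 2.5(P − 14) = -54.5 + 2.5P.
321.5 - 8.5P = -54.5 + 2.5P gives buyer price Pb = 376/11; sellers receive Ps = 376/11 − 14 = 222/11.
New quantity: Q = 321.5 − 8.5(376/11) = 681/22.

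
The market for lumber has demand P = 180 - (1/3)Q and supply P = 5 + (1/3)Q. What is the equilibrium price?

Set the two price expressions equal: 180 - (1/3)Q = 5 + (1/3)Q.
175 = (2/3)Q, so Q* = 262.5.
P* = 180 − (1/3)(262.5) = 92.5.

P* = 92.5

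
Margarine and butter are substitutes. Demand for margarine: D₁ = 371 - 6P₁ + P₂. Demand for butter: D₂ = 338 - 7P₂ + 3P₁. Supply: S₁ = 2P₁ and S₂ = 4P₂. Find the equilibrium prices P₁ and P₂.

P₁ = 4419/85, P₂ = 3817/85

Market 1: 371 - 6P₁ + P₂ = 2P₁ → 8P₁ - P₂ = 371.
Market 2: 11P₂ - 3P₁ = 338.
Eliminating P₂: 11×(1) + 1×(2) gives 85P₁ = 4419, so P₁ = 4419/85.
Back-substitute into (2): P₂ = (338 + 3×4419/85) / 11 = 3817/85.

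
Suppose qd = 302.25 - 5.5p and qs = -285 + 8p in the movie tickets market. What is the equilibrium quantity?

Set qd = qs: 302.25 - 5.5p = -285 + 8p.
587.25 = 13.5p, so p* = 43.5.
q* = 302.25 − 5.5(43.5) = 63.

q* = 63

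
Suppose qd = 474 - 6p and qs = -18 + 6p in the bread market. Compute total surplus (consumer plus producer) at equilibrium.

Total surplus = 8664

Equilibrium: 474 - 6p = -18 + 6p gives p* = 41, q* = 228.
Demand choke price: p = 79; supply starts at p = 3.
CS = ½(79 − 41)(228) = 4332; PS = ½(41 − 3)(228) = 4332.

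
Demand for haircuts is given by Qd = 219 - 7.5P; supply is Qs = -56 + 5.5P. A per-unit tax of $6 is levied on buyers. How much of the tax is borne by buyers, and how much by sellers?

Pre-tax equilibrium: P* = 275/13, Q* = 1569/26.
Tax on buyers shifts demand to Qd = 219 − 7.5(P + 6) = 174 - 7.5P.
174 - 7.5P = -56 + 5.5P gives seller price Ps = 230/13; buyers pay Pb = 230/13 + 6 = 308/13.
New quantity: Q = 219 − 7.5(308/13) = 537/13.
Buyer burden = 308/13 − 275/13 = 33/13; seller burden = 275/13 − 230/13 = 45/13.

Buyers bear 33/13, sellers bear 45/13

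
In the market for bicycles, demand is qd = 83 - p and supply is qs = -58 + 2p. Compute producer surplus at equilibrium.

Producer surplus = 324

Equilibrium: 83 - p = -58 + 2p gives p* = 47, q* = 36.
Supply starts at p = 29 (where qs = 0).
PS = ½(47 − 29)(36) = 324.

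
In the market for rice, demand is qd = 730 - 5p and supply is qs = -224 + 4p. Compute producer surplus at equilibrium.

Equilibrium: 730 - 5p = -224 + 4p gives p* = 106, q* = 200.
Supply starts at p = 56 (where qs = 0).
PS = ½(106 − 56)(200) = 5000.

Producer surplus = 5000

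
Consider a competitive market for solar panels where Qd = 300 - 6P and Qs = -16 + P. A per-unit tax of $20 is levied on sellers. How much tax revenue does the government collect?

Tax revenue = 240

Pre-tax equilibrium: P* = 316/7, Q* = 204/7.
Tax on sellers shifts supply to Qs = -16 + 1(P − 20) = -36 + P.
300 - 6P = -36 + P gives buyer price Pb = 48; sellers receive Ps = 48 − 20 = 28.
New quantity: Q = 300 − 6(48) = 12.
Revenue = 20 × 12 = 240.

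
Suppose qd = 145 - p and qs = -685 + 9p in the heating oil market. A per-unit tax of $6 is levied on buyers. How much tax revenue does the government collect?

Tax revenue = 339.6

Pre-tax equilibrium: p* = 83, q* = 62.
Tax on buyers shifts demand to qd = 145 − 1(p + 6) = 139 - p.
139 - p = -685 + 9p gives seller price ps = 82.4; buyers pay pb = 82.4 + 6 = 88.4.
New quantity: q = 145 − 1(88.4) = 56.6.
Revenue = 6 × 56.6 = 339.6.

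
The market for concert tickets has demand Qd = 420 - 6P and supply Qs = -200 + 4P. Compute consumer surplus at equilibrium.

Consumer surplus = 192

Equilibrium: 420 - 6P = -200 + 4P gives P* = 62, Q* = 48.
Demand choke price (Qd = 0): P = 70.
CS = ½(70 − 62)(48) = 192.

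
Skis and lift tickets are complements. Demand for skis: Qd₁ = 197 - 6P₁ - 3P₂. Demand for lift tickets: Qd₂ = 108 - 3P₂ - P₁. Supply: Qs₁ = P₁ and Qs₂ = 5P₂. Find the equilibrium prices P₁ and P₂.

P₁ = 1252/53, P₂ = 559/53

Market 1: 197 - 6P₁ - 3P₂ = P₁ → 7P₁ + 3P₂ = 197.
Market 2: 8P₂ + P₁ = 108.
Eliminating P₂: 8×(1) − 3×(2) gives 53P₁ = 1252, so P₁ = 1252/53.
Back-substitute into (2): P₂ = (108 − 1×1252/53) / 8 = 559/53.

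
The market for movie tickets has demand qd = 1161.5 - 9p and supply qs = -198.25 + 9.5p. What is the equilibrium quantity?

Set qd = qs: 1161.5 - 9p = -198.25 + 9.5p.
1359.75 = 18.5p, so p* = 73.5.
q* = 1161.5 − 9(73.5) = 500.

q* = 500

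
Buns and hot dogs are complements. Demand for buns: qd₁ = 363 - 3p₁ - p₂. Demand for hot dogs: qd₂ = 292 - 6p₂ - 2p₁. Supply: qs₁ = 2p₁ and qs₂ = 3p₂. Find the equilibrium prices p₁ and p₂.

p₁ = 2975/43, p₂ = 734/43

Market 1: 363 - 3p₁ - p₂ = 2p₁ → 5p₁ + p₂ = 363.
Market 2: 9p₂ + 2p₁ = 292.
Eliminating p₂: 9×(1) − 1×(2) gives 43p₁ = 2975, so p₁ = 2975/43.
Back-substitute into (2): p₂ = (292 − 2×2975/43) / 9 = 734/43.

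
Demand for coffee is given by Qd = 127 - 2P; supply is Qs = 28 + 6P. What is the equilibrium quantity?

Q* = 102.25

Set Qd = Qs: 127 - 2P = 28 + 6P.
99 = 8P, so P* = 12.375.
Q* = 127 − 2(12.375) = 102.25.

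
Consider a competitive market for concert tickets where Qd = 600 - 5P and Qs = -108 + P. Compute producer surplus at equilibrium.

Producer surplus = 50

Equilibrium: 600 - 5P = -108 + P gives P* = 118, Q* = 10.
Supply starts at P = 108 (where Qs = 0).
PS = ½(118 − 108)(10) = 50.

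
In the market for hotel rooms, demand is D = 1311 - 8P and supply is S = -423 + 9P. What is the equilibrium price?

Set D = S: 1311 - 8P = -423 + 9P.
1734 = 17P, so P* = 102.
Q* = 1311 − 8(102) = 495.

P* = 102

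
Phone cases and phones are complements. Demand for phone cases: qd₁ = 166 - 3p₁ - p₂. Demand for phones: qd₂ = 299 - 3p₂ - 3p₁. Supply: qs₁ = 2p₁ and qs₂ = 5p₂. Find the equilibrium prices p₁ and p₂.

p₁ = 1029/37, p₂ = 997/37

Market 1: 166 - 3p₁ - p₂ = 2p₁ → 5p₁ + p₂ = 166.
Market 2: 8p₂ + 3p₁ = 299.
Eliminating p₂: 8×(1) − 1×(2) gives 37p₁ = 1029, so p₁ = 1029/37.
Back-substitute into (2): p₂ = (299 − 3×1029/37) / 8 = 997/37.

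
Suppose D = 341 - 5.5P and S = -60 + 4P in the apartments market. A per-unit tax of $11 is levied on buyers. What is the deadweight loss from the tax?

Pre-tax equilibrium: P* = 802/19, Q* = 2068/19.
Tax on buyers shifts demand to D = 341 − 5.5(P + 11) = 280.5 - 5.5P.
280.5 - 5.5P = -60 + 4P gives seller price Ps = 681/19; buyers pay Pb = 681/19 + 11 = 890/19.
New quantity: Q = 341 − 5.5(890/19) = 1584/19.
DWL = ½ × 11 × (2068/19 − 1584/19) = 2662/19.

Deadweight loss = 2662/19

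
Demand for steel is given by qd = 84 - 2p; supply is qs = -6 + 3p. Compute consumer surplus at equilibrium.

Consumer surplus = 576

Equilibrium: 84 - 2p = -6 + 3p gives p* = 18, q* = 48.
Demand choke price (qd = 0): p = 42.
CS = ½(42 − 18)(48) = 576.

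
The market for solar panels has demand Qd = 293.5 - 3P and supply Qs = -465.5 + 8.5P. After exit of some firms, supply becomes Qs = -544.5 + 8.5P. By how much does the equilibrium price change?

ΔP = 158/23

Original equilibrium: P* = 66, Q* = 95.5.
New equilibrium: 293.5 - 3P = -544.5 + 8.5P, so 838 = 11.5P and P' = 1676/23; Q' = 293.5 − 3(1676/23) = 3445/46.
Change in price: 1676/23 − 66 = 158/23.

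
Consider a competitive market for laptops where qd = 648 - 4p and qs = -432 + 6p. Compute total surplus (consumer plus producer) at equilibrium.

Total surplus = 9720

Equilibrium: 648 - 4p = -432 + 6p gives p* = 108, q* = 216.
Demand choke price: p = 162; supply starts at p = 72.
CS = ½(162 − 108)(216) = 5832; PS = ½(108 − 72)(216) = 3888.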